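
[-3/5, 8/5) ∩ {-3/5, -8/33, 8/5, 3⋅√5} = {-3/5, -8/33}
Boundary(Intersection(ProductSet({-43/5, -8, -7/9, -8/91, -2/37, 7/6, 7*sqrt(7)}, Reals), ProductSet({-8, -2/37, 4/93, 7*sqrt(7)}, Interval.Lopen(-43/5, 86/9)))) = ProductSet({-8, -2/37, 7*sqrt(7)}, Interval(-43/5, 86/9))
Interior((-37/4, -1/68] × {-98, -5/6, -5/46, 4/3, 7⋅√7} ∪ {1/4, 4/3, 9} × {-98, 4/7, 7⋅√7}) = ∅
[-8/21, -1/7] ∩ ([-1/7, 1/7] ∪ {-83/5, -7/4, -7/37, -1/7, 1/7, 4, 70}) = {-7/37, -1/7}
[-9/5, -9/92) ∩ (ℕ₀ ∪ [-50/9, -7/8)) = [-9/5, -7/8)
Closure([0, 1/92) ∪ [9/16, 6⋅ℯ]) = [0, 1/92] ∪ [9/16, 6⋅ℯ]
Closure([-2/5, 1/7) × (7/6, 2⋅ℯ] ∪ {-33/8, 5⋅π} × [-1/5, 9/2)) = ({-33/8, 5⋅π} × [-1/5, 9/2]) ∪ ({-2/5, 1/7} × [7/6, 2⋅ℯ]) ∪ ([-2/5, 1/7] × {7/6, 2⋅ℯ}) ∪ ([-2/5, 1/7) × (7/6, 2⋅ℯ])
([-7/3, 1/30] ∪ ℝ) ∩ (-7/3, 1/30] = (-7/3, 1/30]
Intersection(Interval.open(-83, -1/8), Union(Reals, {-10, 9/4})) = Interval.open(-83, -1/8)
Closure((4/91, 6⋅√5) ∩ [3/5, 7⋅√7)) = [3/5, 6⋅√5]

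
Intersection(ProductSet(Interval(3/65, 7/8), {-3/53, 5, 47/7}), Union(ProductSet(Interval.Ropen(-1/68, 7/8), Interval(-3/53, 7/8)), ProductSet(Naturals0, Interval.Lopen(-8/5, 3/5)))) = ProductSet(Interval.Ropen(3/65, 7/8), {-3/53})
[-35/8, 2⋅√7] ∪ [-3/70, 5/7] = [-35/8, 2⋅√7]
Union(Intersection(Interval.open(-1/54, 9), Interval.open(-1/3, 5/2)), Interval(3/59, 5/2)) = Interval.Lopen(-1/54, 5/2)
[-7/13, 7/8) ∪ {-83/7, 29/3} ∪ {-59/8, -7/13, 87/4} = {-83/7, -59/8, 29/3, 87/4} ∪ [-7/13, 7/8)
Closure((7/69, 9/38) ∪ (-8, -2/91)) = [-8, -2/91] ∪ [7/69, 9/38]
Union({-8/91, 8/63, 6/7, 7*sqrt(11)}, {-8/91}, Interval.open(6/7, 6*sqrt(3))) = Union({-8/91, 8/63, 7*sqrt(11)}, Interval.Ropen(6/7, 6*sqrt(3)))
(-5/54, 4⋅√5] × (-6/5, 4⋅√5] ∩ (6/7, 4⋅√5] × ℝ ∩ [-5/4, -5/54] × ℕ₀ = ∅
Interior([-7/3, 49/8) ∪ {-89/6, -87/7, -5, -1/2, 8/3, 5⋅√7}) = (-7/3, 49/8)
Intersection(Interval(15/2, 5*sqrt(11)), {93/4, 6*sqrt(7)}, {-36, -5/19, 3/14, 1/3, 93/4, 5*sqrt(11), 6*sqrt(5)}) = EmptySet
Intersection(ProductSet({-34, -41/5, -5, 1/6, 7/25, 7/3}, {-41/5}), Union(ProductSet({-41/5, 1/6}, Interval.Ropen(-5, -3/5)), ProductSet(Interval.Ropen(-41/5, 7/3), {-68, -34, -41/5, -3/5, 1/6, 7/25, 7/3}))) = ProductSet({-41/5, -5, 1/6, 7/25}, {-41/5})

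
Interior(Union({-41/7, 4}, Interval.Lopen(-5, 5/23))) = Interval.open(-5, 5/23)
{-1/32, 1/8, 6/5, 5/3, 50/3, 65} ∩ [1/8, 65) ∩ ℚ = {1/8, 6/5, 5/3, 50/3}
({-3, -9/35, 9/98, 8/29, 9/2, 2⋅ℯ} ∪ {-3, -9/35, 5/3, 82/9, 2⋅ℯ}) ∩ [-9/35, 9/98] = {-9/35, 9/98}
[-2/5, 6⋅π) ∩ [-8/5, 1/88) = [-2/5, 1/88)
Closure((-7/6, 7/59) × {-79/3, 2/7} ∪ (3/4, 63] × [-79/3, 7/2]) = ([-7/6, 7/59] × {-79/3, 2/7}) ∪ ([3/4, 63] × [-79/3, 7/2])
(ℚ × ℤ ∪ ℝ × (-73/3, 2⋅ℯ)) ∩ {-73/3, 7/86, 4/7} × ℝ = {-73/3, 7/86, 4/7} × (ℤ ∪ (-73/3, 2⋅ℯ))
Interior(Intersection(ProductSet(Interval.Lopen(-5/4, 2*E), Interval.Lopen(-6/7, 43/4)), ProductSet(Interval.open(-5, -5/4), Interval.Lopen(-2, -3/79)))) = EmptySet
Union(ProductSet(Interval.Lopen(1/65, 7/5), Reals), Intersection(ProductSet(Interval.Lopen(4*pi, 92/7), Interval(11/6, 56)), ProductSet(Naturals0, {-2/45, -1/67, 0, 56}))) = Union(ProductSet(Interval.Lopen(1/65, 7/5), Reals), ProductSet(Range(13, 14, 1), {56}))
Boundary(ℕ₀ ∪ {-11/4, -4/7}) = {-11/4, -4/7} ∪ ℕ₀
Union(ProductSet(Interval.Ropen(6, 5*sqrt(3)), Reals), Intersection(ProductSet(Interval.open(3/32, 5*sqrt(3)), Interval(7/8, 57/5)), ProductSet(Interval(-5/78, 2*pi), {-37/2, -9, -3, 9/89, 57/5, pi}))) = Union(ProductSet(Interval.Lopen(3/32, 2*pi), {57/5, pi}), ProductSet(Interval.Ropen(6, 5*sqrt(3)), Reals))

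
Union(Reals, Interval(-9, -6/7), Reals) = Interval(-oo, oo)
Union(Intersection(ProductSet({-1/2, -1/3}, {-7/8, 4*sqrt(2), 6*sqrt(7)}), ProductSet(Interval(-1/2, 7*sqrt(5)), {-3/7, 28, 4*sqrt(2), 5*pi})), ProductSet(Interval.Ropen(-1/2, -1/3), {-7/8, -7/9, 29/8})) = Union(ProductSet({-1/2, -1/3}, {4*sqrt(2)}), ProductSet(Interval.Ropen(-1/2, -1/3), {-7/8, -7/9, 29/8}))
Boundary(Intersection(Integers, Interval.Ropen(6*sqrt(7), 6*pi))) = Range(16, 19, 1)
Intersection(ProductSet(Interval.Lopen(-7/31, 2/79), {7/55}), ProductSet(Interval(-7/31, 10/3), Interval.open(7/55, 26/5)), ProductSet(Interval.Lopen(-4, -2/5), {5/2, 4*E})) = EmptySet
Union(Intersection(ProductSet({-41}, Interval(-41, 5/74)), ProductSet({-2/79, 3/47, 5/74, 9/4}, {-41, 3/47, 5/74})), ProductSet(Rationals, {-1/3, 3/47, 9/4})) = ProductSet(Rationals, {-1/3, 3/47, 9/4})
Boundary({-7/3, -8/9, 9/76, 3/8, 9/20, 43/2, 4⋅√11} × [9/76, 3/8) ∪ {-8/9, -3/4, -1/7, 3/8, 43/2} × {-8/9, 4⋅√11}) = ({-8/9, -3/4, -1/7, 3/8, 43/2} × {-8/9, 4⋅√11}) ∪ ({-7/3, -8/9, 9/76, 3/8, 9/20, 43/2, 4⋅√11} × [9/76, 3/8])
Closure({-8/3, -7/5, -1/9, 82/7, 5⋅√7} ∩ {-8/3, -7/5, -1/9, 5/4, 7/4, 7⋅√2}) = {-8/3, -7/5, -1/9}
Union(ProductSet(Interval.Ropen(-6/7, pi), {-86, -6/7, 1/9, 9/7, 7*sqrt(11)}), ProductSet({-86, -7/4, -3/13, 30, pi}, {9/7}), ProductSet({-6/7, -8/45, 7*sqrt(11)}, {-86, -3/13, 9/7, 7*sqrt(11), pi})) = Union(ProductSet({-6/7, -8/45, 7*sqrt(11)}, {-86, -3/13, 9/7, 7*sqrt(11), pi}), ProductSet({-86, -7/4, -3/13, 30, pi}, {9/7}), ProductSet(Interval.Ropen(-6/7, pi), {-86, -6/7, 1/9, 9/7, 7*sqrt(11)}))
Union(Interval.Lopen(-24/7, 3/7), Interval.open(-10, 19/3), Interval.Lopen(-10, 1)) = Interval.open(-10, 19/3)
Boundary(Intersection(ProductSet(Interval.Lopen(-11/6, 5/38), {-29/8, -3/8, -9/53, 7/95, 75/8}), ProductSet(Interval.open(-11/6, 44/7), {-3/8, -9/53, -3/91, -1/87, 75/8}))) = ProductSet(Interval(-11/6, 5/38), {-3/8, -9/53, 75/8})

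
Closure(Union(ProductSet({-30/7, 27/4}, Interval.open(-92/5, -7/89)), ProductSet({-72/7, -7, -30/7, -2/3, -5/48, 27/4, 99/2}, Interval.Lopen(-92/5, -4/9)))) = Union(ProductSet({-30/7, 27/4}, Interval(-92/5, -7/89)), ProductSet({-72/7, -7, -30/7, -2/3, -5/48, 27/4, 99/2}, Interval(-92/5, -4/9)))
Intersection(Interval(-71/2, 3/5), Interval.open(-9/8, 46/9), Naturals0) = Range(0, 1, 1)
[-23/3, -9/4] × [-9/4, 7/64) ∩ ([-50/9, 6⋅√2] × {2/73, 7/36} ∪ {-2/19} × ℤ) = [-50/9, -9/4] × {2/73}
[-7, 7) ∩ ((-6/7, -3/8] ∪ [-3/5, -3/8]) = (-6/7, -3/8]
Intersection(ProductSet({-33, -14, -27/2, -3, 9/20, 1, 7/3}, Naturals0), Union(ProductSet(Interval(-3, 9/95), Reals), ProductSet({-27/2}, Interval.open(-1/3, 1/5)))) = Union(ProductSet({-27/2}, Range(0, 1, 1)), ProductSet({-3}, Naturals0))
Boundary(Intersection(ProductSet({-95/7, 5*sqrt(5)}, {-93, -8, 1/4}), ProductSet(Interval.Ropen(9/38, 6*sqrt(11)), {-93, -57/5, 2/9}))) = ProductSet({5*sqrt(5)}, {-93})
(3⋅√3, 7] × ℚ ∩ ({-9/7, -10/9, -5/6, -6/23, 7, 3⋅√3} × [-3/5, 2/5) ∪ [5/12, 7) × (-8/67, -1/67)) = ({7} × (ℚ ∩ [-3/5, 2/5))) ∪ ((3⋅√3, 7) × (ℚ ∩ (-8/67, -1/67)))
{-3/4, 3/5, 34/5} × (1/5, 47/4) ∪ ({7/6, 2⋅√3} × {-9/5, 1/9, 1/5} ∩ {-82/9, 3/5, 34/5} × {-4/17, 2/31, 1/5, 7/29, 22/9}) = {-3/4, 3/5, 34/5} × (1/5, 47/4)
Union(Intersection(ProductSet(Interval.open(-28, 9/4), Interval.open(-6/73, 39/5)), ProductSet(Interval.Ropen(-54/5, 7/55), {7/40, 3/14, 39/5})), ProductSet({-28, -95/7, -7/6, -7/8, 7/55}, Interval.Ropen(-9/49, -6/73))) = Union(ProductSet({-28, -95/7, -7/6, -7/8, 7/55}, Interval.Ropen(-9/49, -6/73)), ProductSet(Interval.Ropen(-54/5, 7/55), {7/40, 3/14}))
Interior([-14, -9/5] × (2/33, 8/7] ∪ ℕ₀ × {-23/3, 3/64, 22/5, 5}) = (-14, -9/5) × (2/33, 8/7)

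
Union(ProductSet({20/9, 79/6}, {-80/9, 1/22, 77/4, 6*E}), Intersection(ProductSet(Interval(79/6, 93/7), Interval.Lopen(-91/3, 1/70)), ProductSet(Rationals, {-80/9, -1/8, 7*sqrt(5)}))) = Union(ProductSet({20/9, 79/6}, {-80/9, 1/22, 77/4, 6*E}), ProductSet(Intersection(Interval(79/6, 93/7), Rationals), {-80/9, -1/8}))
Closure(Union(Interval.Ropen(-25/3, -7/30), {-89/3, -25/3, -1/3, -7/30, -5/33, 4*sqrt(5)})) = Union({-89/3, -5/33, 4*sqrt(5)}, Interval(-25/3, -7/30))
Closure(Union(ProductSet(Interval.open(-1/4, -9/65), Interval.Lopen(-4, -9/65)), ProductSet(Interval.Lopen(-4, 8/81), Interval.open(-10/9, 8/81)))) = Union(ProductSet({-4, 8/81}, Interval(-10/9, 8/81)), ProductSet({-1/4, -9/65}, Interval(-4, -10/9)), ProductSet(Interval(-4, 8/81), {8/81}), ProductSet(Interval.Lopen(-4, 8/81), Interval.open(-10/9, 8/81)), ProductSet(Interval(-1/4, -9/65), {-4}), ProductSet(Interval.open(-1/4, -9/65), Interval.Lopen(-4, -9/65)), ProductSet(Union(Interval(-4, -1/4), Interval(-9/65, 8/81)), {-10/9, 8/81}))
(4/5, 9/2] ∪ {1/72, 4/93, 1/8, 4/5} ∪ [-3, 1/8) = [-3, 1/8] ∪ [4/5, 9/2]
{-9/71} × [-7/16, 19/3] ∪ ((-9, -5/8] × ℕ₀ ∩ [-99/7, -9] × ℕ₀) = {-9/71} × [-7/16, 19/3]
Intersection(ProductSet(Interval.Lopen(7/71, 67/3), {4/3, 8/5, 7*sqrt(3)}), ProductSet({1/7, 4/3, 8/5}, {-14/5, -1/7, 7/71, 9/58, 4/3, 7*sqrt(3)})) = ProductSet({1/7, 4/3, 8/5}, {4/3, 7*sqrt(3)})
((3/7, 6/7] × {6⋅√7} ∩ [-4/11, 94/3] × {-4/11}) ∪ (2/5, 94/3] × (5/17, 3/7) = (2/5, 94/3] × (5/17, 3/7)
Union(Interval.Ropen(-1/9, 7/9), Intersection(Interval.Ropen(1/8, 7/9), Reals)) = Interval.Ropen(-1/9, 7/9)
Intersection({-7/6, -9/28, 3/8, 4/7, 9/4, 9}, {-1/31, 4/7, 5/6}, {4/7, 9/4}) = {4/7}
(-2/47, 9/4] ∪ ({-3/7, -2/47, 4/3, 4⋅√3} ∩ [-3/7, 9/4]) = {-3/7} ∪ [-2/47, 9/4]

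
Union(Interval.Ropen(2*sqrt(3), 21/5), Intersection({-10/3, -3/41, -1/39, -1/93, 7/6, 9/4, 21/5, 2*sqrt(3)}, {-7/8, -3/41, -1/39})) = Union({-3/41, -1/39}, Interval.Ropen(2*sqrt(3), 21/5))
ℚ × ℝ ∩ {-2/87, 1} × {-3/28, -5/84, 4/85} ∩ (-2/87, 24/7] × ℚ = {1} × {-3/28, -5/84, 4/85}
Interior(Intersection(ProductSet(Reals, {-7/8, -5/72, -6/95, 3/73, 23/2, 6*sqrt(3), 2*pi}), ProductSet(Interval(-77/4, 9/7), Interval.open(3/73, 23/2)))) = EmptySet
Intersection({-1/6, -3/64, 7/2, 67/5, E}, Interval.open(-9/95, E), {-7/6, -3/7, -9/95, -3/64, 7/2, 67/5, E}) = {-3/64}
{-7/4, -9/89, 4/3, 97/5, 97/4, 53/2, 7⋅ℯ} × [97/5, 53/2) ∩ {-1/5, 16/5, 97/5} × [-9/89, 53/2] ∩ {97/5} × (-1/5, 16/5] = ∅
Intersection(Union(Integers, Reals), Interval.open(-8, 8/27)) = Interval.open(-8, 8/27)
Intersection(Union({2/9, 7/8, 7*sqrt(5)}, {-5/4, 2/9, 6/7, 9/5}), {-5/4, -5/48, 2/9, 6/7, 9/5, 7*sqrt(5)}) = {-5/4, 2/9, 6/7, 9/5, 7*sqrt(5)}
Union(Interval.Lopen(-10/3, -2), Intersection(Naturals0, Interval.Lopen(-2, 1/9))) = Union(Interval.Lopen(-10/3, -2), Range(0, 1, 1))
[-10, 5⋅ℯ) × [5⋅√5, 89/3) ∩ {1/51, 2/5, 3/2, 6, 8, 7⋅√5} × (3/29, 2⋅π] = ∅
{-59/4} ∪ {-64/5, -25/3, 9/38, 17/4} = {-59/4, -64/5, -25/3, 9/38, 17/4}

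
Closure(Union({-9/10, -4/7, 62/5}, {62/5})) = {-9/10, -4/7, 62/5}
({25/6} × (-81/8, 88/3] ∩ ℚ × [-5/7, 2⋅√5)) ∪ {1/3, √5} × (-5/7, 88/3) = ({1/3, √5} × (-5/7, 88/3)) ∪ ({25/6} × [-5/7, 2⋅√5))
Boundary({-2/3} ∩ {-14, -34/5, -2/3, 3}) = {-2/3}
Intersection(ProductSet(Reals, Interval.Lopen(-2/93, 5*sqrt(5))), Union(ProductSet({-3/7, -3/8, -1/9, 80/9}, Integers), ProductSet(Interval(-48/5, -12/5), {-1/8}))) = ProductSet({-3/7, -3/8, -1/9, 80/9}, Range(0, 12, 1))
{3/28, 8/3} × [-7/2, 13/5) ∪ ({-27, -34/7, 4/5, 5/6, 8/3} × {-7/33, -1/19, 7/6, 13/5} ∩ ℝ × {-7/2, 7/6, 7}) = ({3/28, 8/3} × [-7/2, 13/5)) ∪ ({-27, -34/7, 4/5, 5/6, 8/3} × {7/6})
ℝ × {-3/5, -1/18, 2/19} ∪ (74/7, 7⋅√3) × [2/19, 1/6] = (ℝ × {-3/5, -1/18, 2/19}) ∪ ((74/7, 7⋅√3) × [2/19, 1/6])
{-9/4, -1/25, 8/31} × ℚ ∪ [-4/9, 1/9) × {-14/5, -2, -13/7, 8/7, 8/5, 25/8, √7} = ({-9/4, -1/25, 8/31} × ℚ) ∪ ([-4/9, 1/9) × {-14/5, -2, -13/7, 8/7, 8/5, 25/8, √7})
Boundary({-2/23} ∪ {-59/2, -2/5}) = {-59/2, -2/5, -2/23}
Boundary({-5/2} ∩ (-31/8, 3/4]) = {-5/2}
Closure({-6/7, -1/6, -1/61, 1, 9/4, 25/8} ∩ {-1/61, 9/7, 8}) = {-1/61}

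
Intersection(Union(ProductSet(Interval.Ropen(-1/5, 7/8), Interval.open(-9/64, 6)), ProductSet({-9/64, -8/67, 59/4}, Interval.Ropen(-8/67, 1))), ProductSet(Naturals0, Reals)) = ProductSet(Range(0, 1, 1), Interval.open(-9/64, 6))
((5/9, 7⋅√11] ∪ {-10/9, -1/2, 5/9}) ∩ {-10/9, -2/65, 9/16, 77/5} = {-10/9, 9/16, 77/5}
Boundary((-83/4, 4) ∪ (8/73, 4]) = {-83/4, 4}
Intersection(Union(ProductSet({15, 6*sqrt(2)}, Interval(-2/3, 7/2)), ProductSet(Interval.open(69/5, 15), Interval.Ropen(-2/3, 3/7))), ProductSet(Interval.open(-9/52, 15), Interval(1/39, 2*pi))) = Union(ProductSet({6*sqrt(2)}, Interval(1/39, 7/2)), ProductSet(Interval.open(69/5, 15), Interval.Ropen(1/39, 3/7)))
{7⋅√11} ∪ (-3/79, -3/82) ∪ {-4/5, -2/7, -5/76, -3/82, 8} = {-4/5, -2/7, -5/76, 8, 7⋅√11} ∪ (-3/79, -3/82]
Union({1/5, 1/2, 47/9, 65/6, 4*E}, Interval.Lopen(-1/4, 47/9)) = Union({65/6, 4*E}, Interval.Lopen(-1/4, 47/9))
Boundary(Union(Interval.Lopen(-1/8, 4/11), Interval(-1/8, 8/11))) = {-1/8, 8/11}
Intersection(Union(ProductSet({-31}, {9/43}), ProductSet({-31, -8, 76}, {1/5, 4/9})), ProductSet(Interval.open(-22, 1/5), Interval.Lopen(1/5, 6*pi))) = ProductSet({-8}, {4/9})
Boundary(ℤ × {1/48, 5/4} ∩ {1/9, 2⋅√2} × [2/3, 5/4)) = ∅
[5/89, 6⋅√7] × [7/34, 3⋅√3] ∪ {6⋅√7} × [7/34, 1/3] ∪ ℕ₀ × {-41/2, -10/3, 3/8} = (ℕ₀ × {-41/2, -10/3, 3/8}) ∪ ([5/89, 6⋅√7] × [7/34, 3⋅√3])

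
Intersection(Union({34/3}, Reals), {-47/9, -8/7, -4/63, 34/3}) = {-47/9, -8/7, -4/63, 34/3}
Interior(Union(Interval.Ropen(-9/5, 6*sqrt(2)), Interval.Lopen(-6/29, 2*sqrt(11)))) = Interval.open(-9/5, 6*sqrt(2))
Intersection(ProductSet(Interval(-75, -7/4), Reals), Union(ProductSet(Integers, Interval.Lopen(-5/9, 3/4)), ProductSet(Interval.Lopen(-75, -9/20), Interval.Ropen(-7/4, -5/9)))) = Union(ProductSet(Interval.Lopen(-75, -7/4), Interval.Ropen(-7/4, -5/9)), ProductSet(Range(-75, -1, 1), Interval.Lopen(-5/9, 3/4)))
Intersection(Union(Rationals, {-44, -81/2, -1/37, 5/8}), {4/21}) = {4/21}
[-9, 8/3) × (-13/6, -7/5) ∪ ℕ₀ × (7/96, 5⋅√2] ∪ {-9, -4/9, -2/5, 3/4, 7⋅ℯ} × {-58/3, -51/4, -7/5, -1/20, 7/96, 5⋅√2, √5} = ([-9, 8/3) × (-13/6, -7/5)) ∪ (ℕ₀ × (7/96, 5⋅√2]) ∪ ({-9, -4/9, -2/5, 3/4, 7⋅ℯ} × {-58/3, -51/4, -7/5, -1/20, 7/96, 5⋅√2, √5})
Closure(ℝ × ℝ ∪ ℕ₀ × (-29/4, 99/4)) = ℝ × ℝ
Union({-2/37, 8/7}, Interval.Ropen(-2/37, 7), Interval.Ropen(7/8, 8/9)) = Interval.Ropen(-2/37, 7)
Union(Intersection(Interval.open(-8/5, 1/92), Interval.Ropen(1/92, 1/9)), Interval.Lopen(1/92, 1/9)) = Interval.Lopen(1/92, 1/9)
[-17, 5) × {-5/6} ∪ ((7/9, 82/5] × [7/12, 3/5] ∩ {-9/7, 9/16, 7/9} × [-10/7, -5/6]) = [-17, 5) × {-5/6}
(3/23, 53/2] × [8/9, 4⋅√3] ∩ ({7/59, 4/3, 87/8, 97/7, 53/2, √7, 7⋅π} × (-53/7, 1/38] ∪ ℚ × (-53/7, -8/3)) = ∅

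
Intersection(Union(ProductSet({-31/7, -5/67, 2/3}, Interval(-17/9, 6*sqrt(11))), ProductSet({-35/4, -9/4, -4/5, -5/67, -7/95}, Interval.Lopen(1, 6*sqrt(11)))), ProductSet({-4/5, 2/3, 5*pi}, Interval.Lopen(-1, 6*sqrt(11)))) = Union(ProductSet({-4/5}, Interval.Lopen(1, 6*sqrt(11))), ProductSet({2/3}, Interval.Lopen(-1, 6*sqrt(11))))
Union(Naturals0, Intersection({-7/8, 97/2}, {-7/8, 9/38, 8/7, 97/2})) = Union({-7/8, 97/2}, Naturals0)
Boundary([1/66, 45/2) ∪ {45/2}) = {1/66, 45/2}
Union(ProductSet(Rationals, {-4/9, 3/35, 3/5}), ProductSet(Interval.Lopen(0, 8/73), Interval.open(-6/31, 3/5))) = Union(ProductSet(Interval.Lopen(0, 8/73), Interval.open(-6/31, 3/5)), ProductSet(Rationals, {-4/9, 3/35, 3/5}))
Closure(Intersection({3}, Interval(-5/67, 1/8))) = EmptySet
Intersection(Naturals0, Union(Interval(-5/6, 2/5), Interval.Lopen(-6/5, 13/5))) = Range(0, 3, 1)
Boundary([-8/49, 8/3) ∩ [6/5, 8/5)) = {6/5, 8/5}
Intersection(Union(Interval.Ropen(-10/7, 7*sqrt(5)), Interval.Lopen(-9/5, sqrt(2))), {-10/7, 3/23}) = {-10/7, 3/23}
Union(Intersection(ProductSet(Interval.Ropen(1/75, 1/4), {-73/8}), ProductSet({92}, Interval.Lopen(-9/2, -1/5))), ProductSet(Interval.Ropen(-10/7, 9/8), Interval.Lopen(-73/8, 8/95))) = ProductSet(Interval.Ropen(-10/7, 9/8), Interval.Lopen(-73/8, 8/95))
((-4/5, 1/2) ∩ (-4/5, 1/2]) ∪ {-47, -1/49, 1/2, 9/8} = {-47, 9/8} ∪ (-4/5, 1/2]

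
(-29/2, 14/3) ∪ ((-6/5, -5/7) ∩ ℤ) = (-29/2, 14/3) ∪ {-1}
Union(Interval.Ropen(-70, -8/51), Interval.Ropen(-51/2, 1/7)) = Interval.Ropen(-70, 1/7)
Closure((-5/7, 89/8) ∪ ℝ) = (-∞, ∞)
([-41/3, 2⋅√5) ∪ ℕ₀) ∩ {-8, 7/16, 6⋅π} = {-8, 7/16}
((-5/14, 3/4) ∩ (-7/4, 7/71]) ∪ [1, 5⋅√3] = (-5/14, 7/71] ∪ [1, 5⋅√3]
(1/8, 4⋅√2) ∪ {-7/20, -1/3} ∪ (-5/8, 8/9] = (-5/8, 4⋅√2)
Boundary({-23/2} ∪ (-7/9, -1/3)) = {-23/2, -7/9, -1/3}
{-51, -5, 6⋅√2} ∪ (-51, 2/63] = [-51, 2/63] ∪ {6⋅√2}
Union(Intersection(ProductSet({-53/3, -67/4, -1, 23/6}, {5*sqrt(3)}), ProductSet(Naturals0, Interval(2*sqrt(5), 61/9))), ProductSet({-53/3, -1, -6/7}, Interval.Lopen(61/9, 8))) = ProductSet({-53/3, -1, -6/7}, Interval.Lopen(61/9, 8))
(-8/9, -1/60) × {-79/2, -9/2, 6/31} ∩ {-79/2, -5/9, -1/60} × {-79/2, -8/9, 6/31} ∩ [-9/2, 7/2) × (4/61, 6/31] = {-5/9} × {6/31}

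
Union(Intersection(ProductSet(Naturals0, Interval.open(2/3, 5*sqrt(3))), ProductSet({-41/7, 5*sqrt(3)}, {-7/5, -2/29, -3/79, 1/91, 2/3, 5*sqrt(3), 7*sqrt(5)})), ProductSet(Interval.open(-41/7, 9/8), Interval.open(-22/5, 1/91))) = ProductSet(Interval.open(-41/7, 9/8), Interval.open(-22/5, 1/91))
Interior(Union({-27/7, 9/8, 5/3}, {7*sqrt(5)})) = EmptySet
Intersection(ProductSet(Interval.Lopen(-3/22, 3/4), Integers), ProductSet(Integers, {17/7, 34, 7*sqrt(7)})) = ProductSet(Range(0, 1, 1), {34})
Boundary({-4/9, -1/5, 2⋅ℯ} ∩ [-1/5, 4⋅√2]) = {-1/5, 2⋅ℯ}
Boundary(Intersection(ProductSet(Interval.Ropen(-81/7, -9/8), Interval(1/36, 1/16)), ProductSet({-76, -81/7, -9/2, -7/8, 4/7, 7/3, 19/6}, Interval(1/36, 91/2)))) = ProductSet({-81/7, -9/2}, Interval(1/36, 1/16))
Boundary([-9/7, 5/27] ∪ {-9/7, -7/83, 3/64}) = {-9/7, 5/27}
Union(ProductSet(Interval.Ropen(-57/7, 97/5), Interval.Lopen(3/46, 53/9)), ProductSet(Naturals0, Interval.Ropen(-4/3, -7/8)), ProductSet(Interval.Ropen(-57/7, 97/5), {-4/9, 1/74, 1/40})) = Union(ProductSet(Interval.Ropen(-57/7, 97/5), Union({-4/9, 1/74, 1/40}, Interval.Lopen(3/46, 53/9))), ProductSet(Naturals0, Interval.Ropen(-4/3, -7/8)))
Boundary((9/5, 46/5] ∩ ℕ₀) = {2, 3, …, 9}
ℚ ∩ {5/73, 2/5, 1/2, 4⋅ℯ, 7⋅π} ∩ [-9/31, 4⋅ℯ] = {5/73, 2/5, 1/2}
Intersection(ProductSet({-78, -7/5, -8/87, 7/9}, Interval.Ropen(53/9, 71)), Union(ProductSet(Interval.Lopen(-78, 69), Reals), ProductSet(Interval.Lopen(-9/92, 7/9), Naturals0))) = ProductSet({-7/5, -8/87, 7/9}, Interval.Ropen(53/9, 71))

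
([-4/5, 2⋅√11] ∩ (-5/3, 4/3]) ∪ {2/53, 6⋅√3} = [-4/5, 4/3] ∪ {6⋅√3}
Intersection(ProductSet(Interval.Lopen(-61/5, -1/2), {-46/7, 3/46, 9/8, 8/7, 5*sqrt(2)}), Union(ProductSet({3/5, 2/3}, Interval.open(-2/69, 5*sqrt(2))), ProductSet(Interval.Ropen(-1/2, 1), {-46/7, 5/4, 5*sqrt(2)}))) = ProductSet({-1/2}, {-46/7, 5*sqrt(2)})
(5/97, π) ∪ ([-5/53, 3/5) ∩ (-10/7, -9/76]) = (5/97, π)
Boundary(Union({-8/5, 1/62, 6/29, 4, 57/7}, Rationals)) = Reals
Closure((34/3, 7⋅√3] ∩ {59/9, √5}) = ∅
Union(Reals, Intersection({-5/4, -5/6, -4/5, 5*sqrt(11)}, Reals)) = Reals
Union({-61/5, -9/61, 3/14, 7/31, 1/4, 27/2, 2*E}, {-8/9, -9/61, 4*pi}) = {-61/5, -8/9, -9/61, 3/14, 7/31, 1/4, 27/2, 2*E, 4*pi}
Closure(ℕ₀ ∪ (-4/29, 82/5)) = [-4/29, 82/5] ∪ ℕ₀ ∪ (ℕ₀ \ (-4/29, 82/5))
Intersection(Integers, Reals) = Integers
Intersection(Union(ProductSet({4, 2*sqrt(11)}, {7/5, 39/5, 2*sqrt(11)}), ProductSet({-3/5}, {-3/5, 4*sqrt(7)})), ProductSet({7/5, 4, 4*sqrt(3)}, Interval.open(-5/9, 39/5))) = ProductSet({4}, {7/5, 2*sqrt(11)})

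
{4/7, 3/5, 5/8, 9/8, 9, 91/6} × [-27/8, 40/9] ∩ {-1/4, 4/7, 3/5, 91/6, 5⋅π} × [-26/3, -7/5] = {4/7, 3/5, 91/6} × [-27/8, -7/5]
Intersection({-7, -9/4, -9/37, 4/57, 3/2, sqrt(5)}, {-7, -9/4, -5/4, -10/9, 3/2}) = {-7, -9/4, 3/2}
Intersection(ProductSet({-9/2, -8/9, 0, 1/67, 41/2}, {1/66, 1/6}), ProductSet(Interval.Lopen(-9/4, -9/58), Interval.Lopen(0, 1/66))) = ProductSet({-8/9}, {1/66})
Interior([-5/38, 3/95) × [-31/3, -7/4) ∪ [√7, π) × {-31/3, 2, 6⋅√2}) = (-5/38, 3/95) × (-31/3, -7/4)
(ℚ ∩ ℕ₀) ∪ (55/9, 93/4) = ℕ₀ ∪ (55/9, 93/4)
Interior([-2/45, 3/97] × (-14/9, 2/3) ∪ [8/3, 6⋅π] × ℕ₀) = (-2/45, 3/97) × ((-14/9, 2/3) ∪ ((-14/9, 2/3) \ ℕ₀))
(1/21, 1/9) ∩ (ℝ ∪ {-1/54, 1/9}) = (1/21, 1/9)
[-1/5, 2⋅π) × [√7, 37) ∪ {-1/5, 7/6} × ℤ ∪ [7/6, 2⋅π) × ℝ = ({-1/5, 7/6} × ℤ) ∪ ([7/6, 2⋅π) × ℝ) ∪ ([-1/5, 2⋅π) × [√7, 37))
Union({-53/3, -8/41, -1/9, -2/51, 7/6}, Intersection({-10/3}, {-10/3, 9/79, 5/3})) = {-53/3, -10/3, -8/41, -1/9, -2/51, 7/6}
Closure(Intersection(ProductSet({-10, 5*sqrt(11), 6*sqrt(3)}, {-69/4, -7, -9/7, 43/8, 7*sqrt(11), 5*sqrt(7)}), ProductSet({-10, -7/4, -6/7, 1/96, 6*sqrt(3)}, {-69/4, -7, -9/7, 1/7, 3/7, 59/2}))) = ProductSet({-10, 6*sqrt(3)}, {-69/4, -7, -9/7})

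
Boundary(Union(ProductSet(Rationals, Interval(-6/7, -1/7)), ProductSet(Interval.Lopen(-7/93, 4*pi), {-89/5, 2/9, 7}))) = Union(ProductSet(Interval(-7/93, 4*pi), {-89/5, 2/9, 7}), ProductSet(Reals, Interval(-6/7, -1/7)))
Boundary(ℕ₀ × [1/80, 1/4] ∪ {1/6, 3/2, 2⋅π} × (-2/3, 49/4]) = (ℕ₀ × [1/80, 1/4]) ∪ ({1/6, 3/2, 2⋅π} × [-2/3, 49/4])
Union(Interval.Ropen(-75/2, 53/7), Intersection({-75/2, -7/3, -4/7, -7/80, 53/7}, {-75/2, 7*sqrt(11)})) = Interval.Ropen(-75/2, 53/7)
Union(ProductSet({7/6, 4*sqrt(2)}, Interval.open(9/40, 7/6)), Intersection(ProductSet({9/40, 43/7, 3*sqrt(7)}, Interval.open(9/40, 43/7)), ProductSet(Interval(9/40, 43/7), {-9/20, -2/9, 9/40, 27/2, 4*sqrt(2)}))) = Union(ProductSet({9/40, 43/7}, {4*sqrt(2)}), ProductSet({7/6, 4*sqrt(2)}, Interval.open(9/40, 7/6)))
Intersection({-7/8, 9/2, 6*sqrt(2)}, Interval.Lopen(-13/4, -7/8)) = {-7/8}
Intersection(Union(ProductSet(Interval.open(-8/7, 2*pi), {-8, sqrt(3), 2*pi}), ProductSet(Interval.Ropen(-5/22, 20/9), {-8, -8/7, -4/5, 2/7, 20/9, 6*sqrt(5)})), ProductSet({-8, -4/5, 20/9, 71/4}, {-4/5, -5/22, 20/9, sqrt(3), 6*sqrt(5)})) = ProductSet({-4/5, 20/9}, {sqrt(3)})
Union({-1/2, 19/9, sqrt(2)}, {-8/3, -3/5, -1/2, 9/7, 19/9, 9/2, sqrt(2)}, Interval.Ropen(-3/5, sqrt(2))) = Union({-8/3, 19/9, 9/2}, Interval(-3/5, sqrt(2)))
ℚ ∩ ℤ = ℤ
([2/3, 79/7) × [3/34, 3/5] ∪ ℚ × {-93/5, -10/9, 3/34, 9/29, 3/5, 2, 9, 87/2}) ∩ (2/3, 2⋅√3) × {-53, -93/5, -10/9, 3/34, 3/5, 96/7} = ((2/3, 2⋅√3) × {3/34, 3/5}) ∪ ((ℚ ∩ (2/3, 2⋅√3)) × {-93/5, -10/9, 3/34, 3/5})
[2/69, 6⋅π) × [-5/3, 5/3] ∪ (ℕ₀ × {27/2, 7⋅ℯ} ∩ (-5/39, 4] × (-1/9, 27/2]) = ({0, 1, …, 4} × {27/2}) ∪ ([2/69, 6⋅π) × [-5/3, 5/3])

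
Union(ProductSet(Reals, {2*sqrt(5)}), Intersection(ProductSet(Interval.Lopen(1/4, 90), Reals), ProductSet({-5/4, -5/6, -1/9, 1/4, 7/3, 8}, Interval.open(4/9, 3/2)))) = Union(ProductSet({7/3, 8}, Interval.open(4/9, 3/2)), ProductSet(Reals, {2*sqrt(5)}))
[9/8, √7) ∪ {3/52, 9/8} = {3/52} ∪ [9/8, √7)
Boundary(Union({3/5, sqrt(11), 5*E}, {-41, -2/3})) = {-41, -2/3, 3/5, sqrt(11), 5*E}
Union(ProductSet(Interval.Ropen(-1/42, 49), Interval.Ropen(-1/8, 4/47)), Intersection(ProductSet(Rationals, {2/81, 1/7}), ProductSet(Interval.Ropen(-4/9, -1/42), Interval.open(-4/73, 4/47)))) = Union(ProductSet(Intersection(Interval.Ropen(-4/9, -1/42), Rationals), {2/81}), ProductSet(Interval.Ropen(-1/42, 49), Interval.Ropen(-1/8, 4/47)))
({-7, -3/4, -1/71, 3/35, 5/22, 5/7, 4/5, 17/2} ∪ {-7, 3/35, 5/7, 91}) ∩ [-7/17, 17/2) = {-1/71, 3/35, 5/22, 5/7, 4/5}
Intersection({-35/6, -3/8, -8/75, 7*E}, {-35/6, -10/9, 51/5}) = {-35/6}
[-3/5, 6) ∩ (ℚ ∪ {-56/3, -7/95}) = ℚ ∩ [-3/5, 6)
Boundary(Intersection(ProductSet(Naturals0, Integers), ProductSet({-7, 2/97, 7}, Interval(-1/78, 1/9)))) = ProductSet({7}, Range(0, 1, 1))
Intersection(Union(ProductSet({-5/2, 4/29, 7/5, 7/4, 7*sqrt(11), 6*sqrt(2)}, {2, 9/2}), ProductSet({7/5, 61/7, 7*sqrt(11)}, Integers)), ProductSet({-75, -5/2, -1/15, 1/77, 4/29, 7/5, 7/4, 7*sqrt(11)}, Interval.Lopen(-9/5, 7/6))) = ProductSet({7/5, 7*sqrt(11)}, Range(-1, 2, 1))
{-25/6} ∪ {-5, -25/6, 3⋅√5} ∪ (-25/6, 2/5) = {-5, 3⋅√5} ∪ [-25/6, 2/5)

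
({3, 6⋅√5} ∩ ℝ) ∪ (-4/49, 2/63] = (-4/49, 2/63] ∪ {3, 6⋅√5}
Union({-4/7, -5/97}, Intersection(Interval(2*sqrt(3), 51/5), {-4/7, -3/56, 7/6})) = {-4/7, -5/97}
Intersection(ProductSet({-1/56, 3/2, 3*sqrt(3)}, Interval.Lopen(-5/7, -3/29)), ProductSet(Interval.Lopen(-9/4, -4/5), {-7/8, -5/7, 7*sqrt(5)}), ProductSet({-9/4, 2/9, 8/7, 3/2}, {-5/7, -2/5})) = EmptySet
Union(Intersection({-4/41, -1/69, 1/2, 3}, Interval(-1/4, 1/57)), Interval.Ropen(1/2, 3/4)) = Union({-4/41, -1/69}, Interval.Ropen(1/2, 3/4))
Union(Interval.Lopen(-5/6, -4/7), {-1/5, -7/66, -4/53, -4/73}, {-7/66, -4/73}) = Union({-1/5, -7/66, -4/53, -4/73}, Interval.Lopen(-5/6, -4/7))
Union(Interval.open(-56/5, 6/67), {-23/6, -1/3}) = Interval.open(-56/5, 6/67)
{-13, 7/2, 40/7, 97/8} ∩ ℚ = {-13, 7/2, 40/7, 97/8}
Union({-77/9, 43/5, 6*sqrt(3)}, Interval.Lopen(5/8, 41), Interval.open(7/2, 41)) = Union({-77/9}, Interval.Lopen(5/8, 41))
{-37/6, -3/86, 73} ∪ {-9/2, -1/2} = {-37/6, -9/2, -1/2, -3/86, 73}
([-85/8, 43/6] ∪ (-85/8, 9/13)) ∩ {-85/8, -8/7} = {-85/8, -8/7}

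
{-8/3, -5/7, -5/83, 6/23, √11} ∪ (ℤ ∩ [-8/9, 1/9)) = {-8/3, -5/7, -5/83, 6/23, √11} ∪ {0}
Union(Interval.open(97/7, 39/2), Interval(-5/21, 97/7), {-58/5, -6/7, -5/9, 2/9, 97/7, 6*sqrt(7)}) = Union({-58/5, -6/7, -5/9}, Interval.Ropen(-5/21, 39/2))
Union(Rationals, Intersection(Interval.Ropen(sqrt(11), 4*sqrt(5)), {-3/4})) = Rationals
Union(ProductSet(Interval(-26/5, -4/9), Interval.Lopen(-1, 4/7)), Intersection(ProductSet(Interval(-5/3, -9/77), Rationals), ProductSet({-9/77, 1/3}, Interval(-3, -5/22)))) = Union(ProductSet({-9/77}, Intersection(Interval(-3, -5/22), Rationals)), ProductSet(Interval(-26/5, -4/9), Interval.Lopen(-1, 4/7)))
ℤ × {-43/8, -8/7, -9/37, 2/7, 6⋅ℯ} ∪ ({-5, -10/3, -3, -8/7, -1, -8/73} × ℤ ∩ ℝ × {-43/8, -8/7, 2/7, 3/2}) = ℤ × {-43/8, -8/7, -9/37, 2/7, 6⋅ℯ}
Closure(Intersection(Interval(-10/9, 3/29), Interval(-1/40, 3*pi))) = Interval(-1/40, 3/29)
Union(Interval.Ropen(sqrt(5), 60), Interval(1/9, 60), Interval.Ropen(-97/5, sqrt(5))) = Interval(-97/5, 60)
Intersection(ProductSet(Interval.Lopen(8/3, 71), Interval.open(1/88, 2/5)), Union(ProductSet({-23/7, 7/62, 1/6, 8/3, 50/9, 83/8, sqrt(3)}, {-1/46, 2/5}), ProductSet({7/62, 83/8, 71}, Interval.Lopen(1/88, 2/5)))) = ProductSet({83/8, 71}, Interval.open(1/88, 2/5))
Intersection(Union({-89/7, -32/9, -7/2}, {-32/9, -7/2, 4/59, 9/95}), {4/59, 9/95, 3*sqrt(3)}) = {4/59, 9/95}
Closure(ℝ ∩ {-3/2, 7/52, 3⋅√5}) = {-3/2, 7/52, 3⋅√5}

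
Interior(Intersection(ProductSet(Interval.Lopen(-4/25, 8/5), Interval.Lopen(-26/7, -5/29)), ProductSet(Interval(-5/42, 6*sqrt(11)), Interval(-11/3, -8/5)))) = ProductSet(Interval.open(-5/42, 8/5), Interval.open(-11/3, -8/5))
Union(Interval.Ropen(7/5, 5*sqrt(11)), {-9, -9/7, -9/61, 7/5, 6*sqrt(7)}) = Union({-9, -9/7, -9/61}, Interval.Ropen(7/5, 5*sqrt(11)))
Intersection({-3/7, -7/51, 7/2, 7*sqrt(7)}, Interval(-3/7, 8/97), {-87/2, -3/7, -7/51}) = {-3/7, -7/51}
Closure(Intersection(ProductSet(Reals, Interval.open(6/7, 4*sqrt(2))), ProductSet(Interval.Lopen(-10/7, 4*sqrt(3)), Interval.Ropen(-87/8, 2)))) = Union(ProductSet({-10/7, 4*sqrt(3)}, Interval(6/7, 2)), ProductSet(Interval(-10/7, 4*sqrt(3)), {6/7, 2}), ProductSet(Interval.Lopen(-10/7, 4*sqrt(3)), Interval.open(6/7, 2)))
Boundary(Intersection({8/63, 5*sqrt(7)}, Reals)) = {8/63, 5*sqrt(7)}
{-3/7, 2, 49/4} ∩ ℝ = {-3/7, 2, 49/4}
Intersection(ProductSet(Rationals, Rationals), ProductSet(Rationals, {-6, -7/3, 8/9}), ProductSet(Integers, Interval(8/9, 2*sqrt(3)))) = ProductSet(Integers, {8/9})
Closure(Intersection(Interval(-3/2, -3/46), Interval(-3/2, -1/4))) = Interval(-3/2, -1/4)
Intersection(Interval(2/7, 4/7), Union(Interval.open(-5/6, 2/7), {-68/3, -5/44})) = EmptySet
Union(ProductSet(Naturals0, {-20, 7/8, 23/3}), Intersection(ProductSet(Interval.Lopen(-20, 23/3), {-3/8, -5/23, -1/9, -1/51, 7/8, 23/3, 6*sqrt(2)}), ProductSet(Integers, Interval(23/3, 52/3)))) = Union(ProductSet(Naturals0, {-20, 7/8, 23/3}), ProductSet(Range(-19, 8, 1), {23/3, 6*sqrt(2)}))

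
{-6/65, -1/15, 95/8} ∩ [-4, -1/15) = {-6/65}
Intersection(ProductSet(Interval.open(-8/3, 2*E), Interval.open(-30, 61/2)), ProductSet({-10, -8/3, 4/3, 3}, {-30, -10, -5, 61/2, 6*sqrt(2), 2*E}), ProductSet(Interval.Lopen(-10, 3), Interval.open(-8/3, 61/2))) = ProductSet({4/3, 3}, {6*sqrt(2), 2*E})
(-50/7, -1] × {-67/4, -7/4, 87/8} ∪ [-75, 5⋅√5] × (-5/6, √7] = ((-50/7, -1] × {-67/4, -7/4, 87/8}) ∪ ([-75, 5⋅√5] × (-5/6, √7])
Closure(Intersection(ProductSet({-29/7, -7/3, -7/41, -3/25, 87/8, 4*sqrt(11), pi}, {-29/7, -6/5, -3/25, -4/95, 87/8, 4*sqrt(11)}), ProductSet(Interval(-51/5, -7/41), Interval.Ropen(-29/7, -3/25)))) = ProductSet({-29/7, -7/3, -7/41}, {-29/7, -6/5})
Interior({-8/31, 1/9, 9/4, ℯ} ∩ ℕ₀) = ∅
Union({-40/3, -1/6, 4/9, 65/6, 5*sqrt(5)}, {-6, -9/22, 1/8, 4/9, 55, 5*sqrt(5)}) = {-40/3, -6, -9/22, -1/6, 1/8, 4/9, 65/6, 55, 5*sqrt(5)}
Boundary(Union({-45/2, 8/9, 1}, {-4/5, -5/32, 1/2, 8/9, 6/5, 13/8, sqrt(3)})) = {-45/2, -4/5, -5/32, 1/2, 8/9, 1, 6/5, 13/8, sqrt(3)}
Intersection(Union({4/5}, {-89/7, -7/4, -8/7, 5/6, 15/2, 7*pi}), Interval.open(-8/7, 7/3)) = {4/5, 5/6}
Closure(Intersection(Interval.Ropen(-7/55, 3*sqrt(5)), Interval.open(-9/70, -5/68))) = Interval(-7/55, -5/68)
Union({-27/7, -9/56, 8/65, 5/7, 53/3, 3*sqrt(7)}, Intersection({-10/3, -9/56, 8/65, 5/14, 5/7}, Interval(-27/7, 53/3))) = {-27/7, -10/3, -9/56, 8/65, 5/14, 5/7, 53/3, 3*sqrt(7)}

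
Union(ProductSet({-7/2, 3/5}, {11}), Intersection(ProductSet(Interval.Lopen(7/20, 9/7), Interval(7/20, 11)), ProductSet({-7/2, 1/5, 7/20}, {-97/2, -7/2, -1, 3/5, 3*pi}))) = ProductSet({-7/2, 3/5}, {11})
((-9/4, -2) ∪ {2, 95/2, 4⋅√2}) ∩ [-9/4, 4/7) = (-9/4, -2)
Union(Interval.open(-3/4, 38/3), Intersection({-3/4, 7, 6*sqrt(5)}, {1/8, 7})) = Interval.open(-3/4, 38/3)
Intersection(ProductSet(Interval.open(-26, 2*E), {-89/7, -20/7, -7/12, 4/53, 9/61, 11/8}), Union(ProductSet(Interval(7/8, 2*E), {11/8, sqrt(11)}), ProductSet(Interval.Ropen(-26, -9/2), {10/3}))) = ProductSet(Interval.Ropen(7/8, 2*E), {11/8})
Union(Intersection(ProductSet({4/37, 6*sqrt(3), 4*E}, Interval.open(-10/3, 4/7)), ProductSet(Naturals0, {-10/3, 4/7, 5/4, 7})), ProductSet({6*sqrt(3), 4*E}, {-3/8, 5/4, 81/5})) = ProductSet({6*sqrt(3), 4*E}, {-3/8, 5/4, 81/5})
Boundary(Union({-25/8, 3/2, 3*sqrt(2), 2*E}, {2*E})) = {-25/8, 3/2, 3*sqrt(2), 2*E}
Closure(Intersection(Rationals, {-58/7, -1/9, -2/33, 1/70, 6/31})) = {-58/7, -1/9, -2/33, 1/70, 6/31}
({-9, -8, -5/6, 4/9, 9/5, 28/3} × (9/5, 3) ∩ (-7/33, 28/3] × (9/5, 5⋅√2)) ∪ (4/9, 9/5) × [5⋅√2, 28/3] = ({4/9, 9/5, 28/3} × (9/5, 3)) ∪ ((4/9, 9/5) × [5⋅√2, 28/3])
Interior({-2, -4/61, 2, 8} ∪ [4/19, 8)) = (4/19, 8)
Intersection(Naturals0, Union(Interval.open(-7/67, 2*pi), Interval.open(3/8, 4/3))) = Range(0, 7, 1)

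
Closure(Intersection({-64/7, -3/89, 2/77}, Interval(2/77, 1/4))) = {2/77}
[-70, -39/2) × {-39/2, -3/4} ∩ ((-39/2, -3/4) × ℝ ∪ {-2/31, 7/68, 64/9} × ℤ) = ∅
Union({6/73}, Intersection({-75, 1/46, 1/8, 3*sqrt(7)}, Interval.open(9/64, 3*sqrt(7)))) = {6/73}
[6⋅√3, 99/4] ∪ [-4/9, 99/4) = [-4/9, 99/4]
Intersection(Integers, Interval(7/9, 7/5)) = Range(1, 2, 1)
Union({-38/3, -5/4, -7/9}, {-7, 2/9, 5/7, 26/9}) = {-38/3, -7, -5/4, -7/9, 2/9, 5/7, 26/9}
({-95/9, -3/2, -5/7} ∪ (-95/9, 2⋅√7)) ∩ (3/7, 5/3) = (3/7, 5/3)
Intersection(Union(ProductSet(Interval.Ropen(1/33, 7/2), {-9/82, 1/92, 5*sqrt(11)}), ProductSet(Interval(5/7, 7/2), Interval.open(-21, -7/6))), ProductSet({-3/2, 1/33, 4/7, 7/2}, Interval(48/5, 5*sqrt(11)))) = ProductSet({1/33, 4/7}, {5*sqrt(11)})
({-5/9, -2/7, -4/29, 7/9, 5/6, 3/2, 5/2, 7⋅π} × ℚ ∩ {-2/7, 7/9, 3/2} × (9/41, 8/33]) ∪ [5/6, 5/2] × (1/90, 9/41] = ([5/6, 5/2] × (1/90, 9/41]) ∪ ({-2/7, 7/9, 3/2} × (ℚ ∩ (9/41, 8/33]))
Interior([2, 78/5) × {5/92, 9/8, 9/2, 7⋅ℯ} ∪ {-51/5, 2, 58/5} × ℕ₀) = ∅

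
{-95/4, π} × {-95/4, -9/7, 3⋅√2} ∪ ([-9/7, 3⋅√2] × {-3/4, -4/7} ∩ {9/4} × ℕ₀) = {-95/4, π} × {-95/4, -9/7, 3⋅√2}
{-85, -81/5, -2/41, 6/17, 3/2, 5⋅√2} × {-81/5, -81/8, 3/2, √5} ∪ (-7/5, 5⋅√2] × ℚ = ((-7/5, 5⋅√2] × ℚ) ∪ ({-85, -81/5, -2/41, 6/17, 3/2, 5⋅√2} × {-81/5, -81/8, 3/2, √5})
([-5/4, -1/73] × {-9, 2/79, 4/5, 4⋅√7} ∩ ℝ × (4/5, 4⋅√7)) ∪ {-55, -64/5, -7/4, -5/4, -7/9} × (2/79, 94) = {-55, -64/5, -7/4, -5/4, -7/9} × (2/79, 94)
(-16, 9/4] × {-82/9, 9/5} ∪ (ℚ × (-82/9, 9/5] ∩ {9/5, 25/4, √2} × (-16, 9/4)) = ({9/5, 25/4} × (-82/9, 9/5]) ∪ ((-16, 9/4] × {-82/9, 9/5})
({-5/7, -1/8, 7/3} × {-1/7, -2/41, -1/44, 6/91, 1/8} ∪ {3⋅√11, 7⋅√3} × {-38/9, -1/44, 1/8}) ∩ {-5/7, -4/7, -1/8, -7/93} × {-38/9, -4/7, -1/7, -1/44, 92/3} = {-5/7, -1/8} × {-1/7, -1/44}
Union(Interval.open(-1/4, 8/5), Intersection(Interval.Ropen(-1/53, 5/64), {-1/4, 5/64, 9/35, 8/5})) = Interval.open(-1/4, 8/5)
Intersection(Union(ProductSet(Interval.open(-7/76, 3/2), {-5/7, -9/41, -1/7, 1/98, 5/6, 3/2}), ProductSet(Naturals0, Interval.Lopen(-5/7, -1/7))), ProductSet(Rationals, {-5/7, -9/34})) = Union(ProductSet(Intersection(Interval.open(-7/76, 3/2), Rationals), {-5/7}), ProductSet(Naturals0, {-9/34}))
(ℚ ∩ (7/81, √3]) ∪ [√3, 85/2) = [√3, 85/2) ∪ (ℚ ∩ (7/81, √3])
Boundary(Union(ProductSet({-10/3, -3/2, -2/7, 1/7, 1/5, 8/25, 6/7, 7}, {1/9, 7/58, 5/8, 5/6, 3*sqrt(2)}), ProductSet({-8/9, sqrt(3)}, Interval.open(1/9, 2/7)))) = Union(ProductSet({-8/9, sqrt(3)}, Interval(1/9, 2/7)), ProductSet({-10/3, -3/2, -2/7, 1/7, 1/5, 8/25, 6/7, 7}, {1/9, 7/58, 5/8, 5/6, 3*sqrt(2)}))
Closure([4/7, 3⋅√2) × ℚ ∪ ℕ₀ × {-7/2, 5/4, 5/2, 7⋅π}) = (ℕ₀ × {-7/2, 5/4, 5/2, 7⋅π}) ∪ ([4/7, 3⋅√2] × ℝ)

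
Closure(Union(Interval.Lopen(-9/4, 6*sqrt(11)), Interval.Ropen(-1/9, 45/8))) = Interval(-9/4, 6*sqrt(11))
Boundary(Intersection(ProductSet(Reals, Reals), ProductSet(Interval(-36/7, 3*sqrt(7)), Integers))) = ProductSet(Interval(-36/7, 3*sqrt(7)), Integers)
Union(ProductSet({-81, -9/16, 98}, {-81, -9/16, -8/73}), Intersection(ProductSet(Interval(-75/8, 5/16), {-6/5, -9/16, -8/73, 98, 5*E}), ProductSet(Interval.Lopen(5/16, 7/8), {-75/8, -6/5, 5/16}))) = ProductSet({-81, -9/16, 98}, {-81, -9/16, -8/73})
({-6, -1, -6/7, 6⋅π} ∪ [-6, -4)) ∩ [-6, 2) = [-6, -4) ∪ {-1, -6/7}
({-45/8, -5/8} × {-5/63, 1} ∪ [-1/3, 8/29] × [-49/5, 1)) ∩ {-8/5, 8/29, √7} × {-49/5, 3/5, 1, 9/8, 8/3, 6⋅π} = {8/29} × {-49/5, 3/5}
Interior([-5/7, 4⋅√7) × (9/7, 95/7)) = (-5/7, 4⋅√7) × (9/7, 95/7)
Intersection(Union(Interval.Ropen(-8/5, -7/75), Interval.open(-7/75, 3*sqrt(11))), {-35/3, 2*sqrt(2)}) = {2*sqrt(2)}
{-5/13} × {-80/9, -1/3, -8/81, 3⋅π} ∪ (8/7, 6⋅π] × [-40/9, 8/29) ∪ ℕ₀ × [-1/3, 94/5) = (ℕ₀ × [-1/3, 94/5)) ∪ ({-5/13} × {-80/9, -1/3, -8/81, 3⋅π}) ∪ ((8/7, 6⋅π] × [-40/9, 8/29))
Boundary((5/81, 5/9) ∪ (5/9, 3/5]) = {5/81, 5/9, 3/5}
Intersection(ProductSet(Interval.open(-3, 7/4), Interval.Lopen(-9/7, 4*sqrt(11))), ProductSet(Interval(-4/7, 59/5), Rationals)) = ProductSet(Interval.Ropen(-4/7, 7/4), Intersection(Interval.Lopen(-9/7, 4*sqrt(11)), Rationals))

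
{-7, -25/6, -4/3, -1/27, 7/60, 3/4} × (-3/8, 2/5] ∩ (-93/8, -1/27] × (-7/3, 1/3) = {-7, -25/6, -4/3, -1/27} × (-3/8, 1/3)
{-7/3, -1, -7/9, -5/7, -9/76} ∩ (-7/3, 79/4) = {-1, -7/9, -5/7, -9/76}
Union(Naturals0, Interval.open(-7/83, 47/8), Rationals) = Union(Interval(-7/83, 47/8), Rationals)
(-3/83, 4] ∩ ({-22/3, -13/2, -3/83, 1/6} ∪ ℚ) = ℚ ∩ (-3/83, 4]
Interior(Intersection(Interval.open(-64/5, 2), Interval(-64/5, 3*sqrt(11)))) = Interval.open(-64/5, 2)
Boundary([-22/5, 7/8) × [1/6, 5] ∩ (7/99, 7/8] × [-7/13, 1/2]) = ({7/99, 7/8} × [1/6, 1/2]) ∪ ([7/99, 7/8] × {1/6, 1/2})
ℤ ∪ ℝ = ℝ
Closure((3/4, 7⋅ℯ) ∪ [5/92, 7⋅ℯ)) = [5/92, 7⋅ℯ]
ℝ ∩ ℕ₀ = ℕ₀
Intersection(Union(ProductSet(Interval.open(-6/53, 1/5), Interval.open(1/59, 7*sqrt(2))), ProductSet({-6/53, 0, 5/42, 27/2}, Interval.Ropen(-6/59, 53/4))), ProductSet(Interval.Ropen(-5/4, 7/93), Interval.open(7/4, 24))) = Union(ProductSet({-6/53, 0}, Interval.open(7/4, 53/4)), ProductSet(Interval.open(-6/53, 7/93), Interval.open(7/4, 7*sqrt(2))))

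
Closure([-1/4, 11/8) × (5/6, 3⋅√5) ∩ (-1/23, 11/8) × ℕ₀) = [-1/23, 11/8] × {1, 2, …, 6}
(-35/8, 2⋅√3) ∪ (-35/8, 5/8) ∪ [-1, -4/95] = (-35/8, 2⋅√3)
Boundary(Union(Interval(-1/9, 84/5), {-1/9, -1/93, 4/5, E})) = {-1/9, 84/5}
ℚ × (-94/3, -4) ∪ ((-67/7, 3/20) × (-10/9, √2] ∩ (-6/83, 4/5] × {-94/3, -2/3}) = (ℚ × (-94/3, -4)) ∪ ((-6/83, 3/20) × {-2/3})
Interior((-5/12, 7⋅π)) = (-5/12, 7⋅π)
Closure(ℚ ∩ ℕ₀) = ℕ₀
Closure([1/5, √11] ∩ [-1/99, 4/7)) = [1/5, 4/7]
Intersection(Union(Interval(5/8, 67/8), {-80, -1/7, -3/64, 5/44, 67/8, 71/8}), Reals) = Union({-80, -1/7, -3/64, 5/44, 71/8}, Interval(5/8, 67/8))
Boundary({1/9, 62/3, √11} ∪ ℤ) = ℤ ∪ {1/9, 62/3, √11}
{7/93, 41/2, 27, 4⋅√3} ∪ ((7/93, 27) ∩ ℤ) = {7/93, 41/2, 27, 4⋅√3} ∪ {1, 2, …, 26}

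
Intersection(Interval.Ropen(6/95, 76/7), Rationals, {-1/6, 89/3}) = EmptySet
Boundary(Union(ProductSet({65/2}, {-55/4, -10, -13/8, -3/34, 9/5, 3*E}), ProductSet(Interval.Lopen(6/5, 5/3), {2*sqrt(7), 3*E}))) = Union(ProductSet({65/2}, {-55/4, -10, -13/8, -3/34, 9/5, 3*E}), ProductSet(Interval(6/5, 5/3), {2*sqrt(7), 3*E}))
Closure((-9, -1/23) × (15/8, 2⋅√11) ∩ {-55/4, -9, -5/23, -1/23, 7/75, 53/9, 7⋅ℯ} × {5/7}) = ∅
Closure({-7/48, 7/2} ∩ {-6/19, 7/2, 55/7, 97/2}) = {7/2}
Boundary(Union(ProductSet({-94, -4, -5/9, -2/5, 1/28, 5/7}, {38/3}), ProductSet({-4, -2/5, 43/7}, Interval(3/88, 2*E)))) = Union(ProductSet({-4, -2/5, 43/7}, Interval(3/88, 2*E)), ProductSet({-94, -4, -5/9, -2/5, 1/28, 5/7}, {38/3}))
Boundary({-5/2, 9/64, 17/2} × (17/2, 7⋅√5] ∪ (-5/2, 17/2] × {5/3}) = ([-5/2, 17/2] × {5/3}) ∪ ({-5/2, 9/64, 17/2} × [17/2, 7⋅√5])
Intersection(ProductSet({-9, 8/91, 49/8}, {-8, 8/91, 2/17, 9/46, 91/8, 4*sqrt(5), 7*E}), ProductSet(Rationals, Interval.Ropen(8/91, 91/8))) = ProductSet({-9, 8/91, 49/8}, {8/91, 2/17, 9/46, 4*sqrt(5)})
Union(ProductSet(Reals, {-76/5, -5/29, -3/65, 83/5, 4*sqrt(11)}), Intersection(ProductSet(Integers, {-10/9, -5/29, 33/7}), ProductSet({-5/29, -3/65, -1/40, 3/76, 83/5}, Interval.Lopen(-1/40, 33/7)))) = ProductSet(Reals, {-76/5, -5/29, -3/65, 83/5, 4*sqrt(11)})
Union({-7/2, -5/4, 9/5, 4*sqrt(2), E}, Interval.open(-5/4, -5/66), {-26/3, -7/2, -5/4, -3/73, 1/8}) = Union({-26/3, -7/2, -3/73, 1/8, 9/5, 4*sqrt(2), E}, Interval.Ropen(-5/4, -5/66))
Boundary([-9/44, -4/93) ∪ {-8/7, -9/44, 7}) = {-8/7, -9/44, -4/93, 7}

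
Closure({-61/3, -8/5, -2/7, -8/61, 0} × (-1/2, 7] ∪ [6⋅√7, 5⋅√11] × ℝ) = ({-61/3, -8/5, -2/7, -8/61, 0} × [-1/2, 7]) ∪ ([6⋅√7, 5⋅√11] × ℝ)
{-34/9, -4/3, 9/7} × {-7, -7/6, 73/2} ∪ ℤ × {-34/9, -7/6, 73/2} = (ℤ × {-34/9, -7/6, 73/2}) ∪ ({-34/9, -4/3, 9/7} × {-7, -7/6, 73/2})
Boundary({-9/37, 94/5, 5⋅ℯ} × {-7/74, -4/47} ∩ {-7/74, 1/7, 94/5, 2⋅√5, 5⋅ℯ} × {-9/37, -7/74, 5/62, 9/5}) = {94/5, 5⋅ℯ} × {-7/74}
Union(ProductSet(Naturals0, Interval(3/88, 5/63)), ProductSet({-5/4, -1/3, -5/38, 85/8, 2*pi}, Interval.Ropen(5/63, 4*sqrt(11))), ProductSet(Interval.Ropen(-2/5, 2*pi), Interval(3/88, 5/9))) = Union(ProductSet({-5/4, -1/3, -5/38, 85/8, 2*pi}, Interval.Ropen(5/63, 4*sqrt(11))), ProductSet(Interval.Ropen(-2/5, 2*pi), Interval(3/88, 5/9)), ProductSet(Naturals0, Interval(3/88, 5/63)))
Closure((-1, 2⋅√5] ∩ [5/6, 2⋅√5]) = [5/6, 2⋅√5]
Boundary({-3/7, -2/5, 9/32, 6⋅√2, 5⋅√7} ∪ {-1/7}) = {-3/7, -2/5, -1/7, 9/32, 6⋅√2, 5⋅√7}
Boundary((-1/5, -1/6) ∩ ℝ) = {-1/5, -1/6}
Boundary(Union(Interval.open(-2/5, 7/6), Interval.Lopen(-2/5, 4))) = {-2/5, 4}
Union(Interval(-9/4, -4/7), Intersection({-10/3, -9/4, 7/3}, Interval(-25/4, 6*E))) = Union({-10/3, 7/3}, Interval(-9/4, -4/7))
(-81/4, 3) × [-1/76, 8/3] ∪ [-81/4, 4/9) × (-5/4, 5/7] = ([-81/4, 4/9) × (-5/4, 5/7]) ∪ ((-81/4, 3) × [-1/76, 8/3])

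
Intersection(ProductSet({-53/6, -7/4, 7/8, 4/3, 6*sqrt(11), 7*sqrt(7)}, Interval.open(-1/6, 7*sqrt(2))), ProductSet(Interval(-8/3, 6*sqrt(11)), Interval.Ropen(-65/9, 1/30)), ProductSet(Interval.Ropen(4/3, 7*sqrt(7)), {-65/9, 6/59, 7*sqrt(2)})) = EmptySet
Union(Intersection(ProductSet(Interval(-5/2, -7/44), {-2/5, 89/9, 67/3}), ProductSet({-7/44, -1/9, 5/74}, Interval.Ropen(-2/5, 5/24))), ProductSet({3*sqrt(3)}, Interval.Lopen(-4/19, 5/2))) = Union(ProductSet({-7/44}, {-2/5}), ProductSet({3*sqrt(3)}, Interval.Lopen(-4/19, 5/2)))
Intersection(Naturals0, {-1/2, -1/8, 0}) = {0}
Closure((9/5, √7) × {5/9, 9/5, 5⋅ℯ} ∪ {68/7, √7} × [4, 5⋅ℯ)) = ({68/7, √7} × [4, 5⋅ℯ]) ∪ ([9/5, √7] × {5/9, 9/5, 5⋅ℯ})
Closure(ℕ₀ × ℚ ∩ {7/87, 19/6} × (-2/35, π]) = ∅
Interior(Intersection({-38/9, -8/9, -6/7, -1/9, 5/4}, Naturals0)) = EmptySet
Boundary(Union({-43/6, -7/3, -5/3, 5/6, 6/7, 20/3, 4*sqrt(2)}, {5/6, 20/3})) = {-43/6, -7/3, -5/3, 5/6, 6/7, 20/3, 4*sqrt(2)}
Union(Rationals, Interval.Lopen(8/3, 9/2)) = Union(Interval(8/3, 9/2), Rationals)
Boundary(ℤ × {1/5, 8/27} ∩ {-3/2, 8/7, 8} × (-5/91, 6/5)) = {8} × {1/5, 8/27}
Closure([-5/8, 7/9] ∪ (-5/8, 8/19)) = [-5/8, 7/9]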